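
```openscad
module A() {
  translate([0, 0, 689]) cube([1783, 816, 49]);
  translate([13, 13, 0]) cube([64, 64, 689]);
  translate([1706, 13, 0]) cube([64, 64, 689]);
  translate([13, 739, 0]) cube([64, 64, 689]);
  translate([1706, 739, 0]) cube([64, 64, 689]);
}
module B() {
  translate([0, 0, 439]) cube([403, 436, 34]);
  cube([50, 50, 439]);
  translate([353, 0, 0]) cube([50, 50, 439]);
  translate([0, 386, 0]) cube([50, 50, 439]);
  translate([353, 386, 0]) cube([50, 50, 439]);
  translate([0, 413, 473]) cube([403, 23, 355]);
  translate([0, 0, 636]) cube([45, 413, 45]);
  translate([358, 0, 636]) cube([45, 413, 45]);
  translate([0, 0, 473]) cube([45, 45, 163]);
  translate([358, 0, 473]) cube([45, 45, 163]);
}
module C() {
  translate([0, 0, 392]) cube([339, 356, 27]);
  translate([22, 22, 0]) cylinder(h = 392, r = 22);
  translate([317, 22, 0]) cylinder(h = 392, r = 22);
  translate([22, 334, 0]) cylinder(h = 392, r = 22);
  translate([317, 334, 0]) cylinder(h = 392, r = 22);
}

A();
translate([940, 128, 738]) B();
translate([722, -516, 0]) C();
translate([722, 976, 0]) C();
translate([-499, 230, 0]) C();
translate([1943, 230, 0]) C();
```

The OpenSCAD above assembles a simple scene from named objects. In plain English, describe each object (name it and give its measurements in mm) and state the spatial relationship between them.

A is a table with a 1783×816 mm rectangular top, 49 mm thick, top surface at z = 738 mm, supported by four 64×64 mm square legs, each inset 13 mm from the nearest pair of top edges, running from the floor.

B is a chair. The seat is a 403×436×34 mm slab with its top at z = 473 mm, on four 50×50 mm corner legs (flush with the seat edges, standing on z = 0). A flat backrest 23 mm thick, 355 mm tall, spans the full seat width and rises from the seat top along its +y edge, rear face flush with the rear of the seat. Two armrests of 45×45 mm section run along each side from the seat's front edge to the front of the backrest, top faces 208 mm above the seat top and outer faces flush with the seat's x-edges; a 45×45 mm post under the front of each armrest stands on the seat at the front corner.

C is a four-legged stool. The seat is 339×356 mm, 27 mm thick, top at z = 419 mm. It stands on four round legs, each 44 mm in diameter, from z = 0 to the seat underside, each leg's axis is inset half a diameter from the nearest pair of seat edges (so the leg's bounding box is flush with the corner).

The chair is on top of the table. Four stools sit around the table at the −y, +y, −x, +x sides.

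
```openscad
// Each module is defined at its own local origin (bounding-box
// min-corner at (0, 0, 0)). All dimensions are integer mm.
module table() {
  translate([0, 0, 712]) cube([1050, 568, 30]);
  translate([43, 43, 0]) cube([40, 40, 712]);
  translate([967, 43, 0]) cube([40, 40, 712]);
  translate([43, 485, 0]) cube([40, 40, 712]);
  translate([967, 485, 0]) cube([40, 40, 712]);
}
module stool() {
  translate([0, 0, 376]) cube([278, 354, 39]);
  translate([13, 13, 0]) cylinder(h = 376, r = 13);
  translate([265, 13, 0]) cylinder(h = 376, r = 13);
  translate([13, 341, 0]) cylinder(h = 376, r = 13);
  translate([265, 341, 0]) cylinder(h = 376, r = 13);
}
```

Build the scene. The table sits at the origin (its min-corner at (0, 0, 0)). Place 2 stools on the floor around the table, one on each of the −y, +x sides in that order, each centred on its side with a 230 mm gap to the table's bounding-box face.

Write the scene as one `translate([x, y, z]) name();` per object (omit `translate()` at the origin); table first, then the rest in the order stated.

table();
translate([386, -584, 0]) stool();
translate([1280, 107, 0]) stool();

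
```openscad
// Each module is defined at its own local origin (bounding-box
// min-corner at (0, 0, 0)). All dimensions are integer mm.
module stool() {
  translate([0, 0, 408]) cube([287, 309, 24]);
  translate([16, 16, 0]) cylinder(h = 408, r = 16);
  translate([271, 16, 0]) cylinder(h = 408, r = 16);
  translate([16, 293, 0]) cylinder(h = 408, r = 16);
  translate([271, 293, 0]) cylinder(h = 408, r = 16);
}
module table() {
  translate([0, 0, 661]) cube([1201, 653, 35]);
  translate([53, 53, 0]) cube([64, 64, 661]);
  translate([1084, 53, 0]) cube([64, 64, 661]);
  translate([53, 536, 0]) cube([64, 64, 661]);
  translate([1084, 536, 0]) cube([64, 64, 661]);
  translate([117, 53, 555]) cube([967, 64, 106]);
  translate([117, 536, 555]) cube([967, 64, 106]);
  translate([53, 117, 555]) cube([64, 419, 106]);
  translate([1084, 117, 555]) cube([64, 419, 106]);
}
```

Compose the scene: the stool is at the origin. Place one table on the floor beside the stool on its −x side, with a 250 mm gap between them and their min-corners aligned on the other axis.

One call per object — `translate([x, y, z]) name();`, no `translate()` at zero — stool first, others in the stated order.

stool();
translate([-1451, 0, 0]) table();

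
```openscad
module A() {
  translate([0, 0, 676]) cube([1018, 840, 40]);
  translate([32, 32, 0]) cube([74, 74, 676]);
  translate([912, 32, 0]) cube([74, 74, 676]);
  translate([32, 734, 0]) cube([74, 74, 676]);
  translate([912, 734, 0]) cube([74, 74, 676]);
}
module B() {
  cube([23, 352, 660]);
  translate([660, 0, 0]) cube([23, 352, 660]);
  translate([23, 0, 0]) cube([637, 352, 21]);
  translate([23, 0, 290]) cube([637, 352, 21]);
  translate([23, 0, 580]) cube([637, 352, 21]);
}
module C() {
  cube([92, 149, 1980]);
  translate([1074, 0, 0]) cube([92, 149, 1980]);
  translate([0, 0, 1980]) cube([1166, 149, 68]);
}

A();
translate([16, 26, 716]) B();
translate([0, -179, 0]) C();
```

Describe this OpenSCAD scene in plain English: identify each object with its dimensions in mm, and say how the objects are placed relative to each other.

A is a rectangular dining table. The top is 1018×840×40 mm with its upper surface at z = 716 mm. It stands on four 74×74 mm square legs, each inset 32 mm from the nearest pair of top edges, running from the floor to the underside of the top.

B is an open bookshelf. Two side panels, each 23 mm thick, 352 mm deep and 660 mm tall, stand 683 mm apart (outside-to-outside). Between them sit 3 shelves, each 21 mm thick and 352 mm deep, spanning the full gap between the sides. The bottom shelf rests on the floor (its underside at z = 0) and the clear gap between one shelf's top and the next shelf's underside is 269 mm.

C is a rectangular door frame: two vertical jambs of 92×149 mm section, 1980 mm tall, with a clear opening 982 mm wide between their inner faces. A header 68 mm tall and 149 mm deep lies on top of the jambs and spans the full outside width.

The bookshelf is on top of the table. The door frame is on the floor beside the table on its −y side.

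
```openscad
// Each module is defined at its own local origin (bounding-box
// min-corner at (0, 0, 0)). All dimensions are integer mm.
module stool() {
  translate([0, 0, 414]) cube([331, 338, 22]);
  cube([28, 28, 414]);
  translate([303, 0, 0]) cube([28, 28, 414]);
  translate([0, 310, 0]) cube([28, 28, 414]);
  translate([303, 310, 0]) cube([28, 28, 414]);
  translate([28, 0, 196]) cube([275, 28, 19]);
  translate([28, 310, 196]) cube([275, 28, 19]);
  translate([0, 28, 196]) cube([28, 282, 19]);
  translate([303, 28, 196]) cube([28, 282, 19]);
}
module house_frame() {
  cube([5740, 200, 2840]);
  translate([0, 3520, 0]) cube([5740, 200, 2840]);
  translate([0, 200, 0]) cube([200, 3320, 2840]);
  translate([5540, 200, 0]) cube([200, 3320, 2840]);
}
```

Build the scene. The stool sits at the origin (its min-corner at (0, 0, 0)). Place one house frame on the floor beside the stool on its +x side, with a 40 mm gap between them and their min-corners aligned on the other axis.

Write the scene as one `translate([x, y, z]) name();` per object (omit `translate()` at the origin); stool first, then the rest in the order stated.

stool();
translate([371, 0, 0]) house_frame();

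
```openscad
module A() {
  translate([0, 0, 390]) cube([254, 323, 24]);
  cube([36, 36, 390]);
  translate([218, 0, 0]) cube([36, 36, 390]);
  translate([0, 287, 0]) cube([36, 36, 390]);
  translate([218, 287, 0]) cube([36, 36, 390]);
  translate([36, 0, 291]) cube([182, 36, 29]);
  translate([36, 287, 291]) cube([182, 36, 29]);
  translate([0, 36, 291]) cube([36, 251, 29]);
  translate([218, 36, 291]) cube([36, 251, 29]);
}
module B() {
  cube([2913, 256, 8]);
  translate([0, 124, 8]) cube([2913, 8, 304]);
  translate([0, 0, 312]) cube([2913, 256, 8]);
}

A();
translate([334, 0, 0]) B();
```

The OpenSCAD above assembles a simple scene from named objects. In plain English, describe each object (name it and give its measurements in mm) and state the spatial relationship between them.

A is a four-legged stool. The seat is 254×323 mm, 24 mm thick, top at z = 414 mm. It stands on four square legs, each 36×36 mm in cross-section, from z = 0 to the seat underside, each flush with a corner of the seat. Four stretchers, 36 mm wide and 29 mm tall, connect adjacent legs with their undersides at z = 291 mm, each running between the inner faces of the legs it joins and aligned with the legs' outer faces on the other axis.

B is an I-beam lying along x, 2913 mm long. Overall section height 320 mm. Two flanges 256 mm wide (y) and 8 mm thick, one on the floor and one at the top; a web 8 mm thick runs between them, centred on the flange width.

The I-beam is on the floor beside the stool on its +x side.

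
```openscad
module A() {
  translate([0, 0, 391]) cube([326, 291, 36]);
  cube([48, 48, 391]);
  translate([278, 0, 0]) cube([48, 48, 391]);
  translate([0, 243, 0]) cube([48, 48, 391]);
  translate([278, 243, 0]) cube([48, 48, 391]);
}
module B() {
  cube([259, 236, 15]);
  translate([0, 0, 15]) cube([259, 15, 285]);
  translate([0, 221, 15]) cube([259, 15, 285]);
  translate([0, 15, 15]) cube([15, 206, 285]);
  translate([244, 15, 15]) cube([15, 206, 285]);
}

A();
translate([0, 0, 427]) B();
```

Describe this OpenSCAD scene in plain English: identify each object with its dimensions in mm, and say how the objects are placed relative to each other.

A is a four-legged stool. The seat is a 326×291×36 mm slab whose top surface is at z = 427 mm; four square legs, each 48×48 mm in cross-section, run from the floor (z = 0) to the underside of the seat, each flush with a corner of the seat.

B is an open-topped rectangular box: outside dimensions 259×236×300 mm, with a uniform wall and base thickness of 15 mm. The base is a full 259×236 slab on the floor; four walls sit on top of the base. The front and back walls (the −y and +y sides) span the full width; the two side walls fit between them.

The open box is on top of the stool.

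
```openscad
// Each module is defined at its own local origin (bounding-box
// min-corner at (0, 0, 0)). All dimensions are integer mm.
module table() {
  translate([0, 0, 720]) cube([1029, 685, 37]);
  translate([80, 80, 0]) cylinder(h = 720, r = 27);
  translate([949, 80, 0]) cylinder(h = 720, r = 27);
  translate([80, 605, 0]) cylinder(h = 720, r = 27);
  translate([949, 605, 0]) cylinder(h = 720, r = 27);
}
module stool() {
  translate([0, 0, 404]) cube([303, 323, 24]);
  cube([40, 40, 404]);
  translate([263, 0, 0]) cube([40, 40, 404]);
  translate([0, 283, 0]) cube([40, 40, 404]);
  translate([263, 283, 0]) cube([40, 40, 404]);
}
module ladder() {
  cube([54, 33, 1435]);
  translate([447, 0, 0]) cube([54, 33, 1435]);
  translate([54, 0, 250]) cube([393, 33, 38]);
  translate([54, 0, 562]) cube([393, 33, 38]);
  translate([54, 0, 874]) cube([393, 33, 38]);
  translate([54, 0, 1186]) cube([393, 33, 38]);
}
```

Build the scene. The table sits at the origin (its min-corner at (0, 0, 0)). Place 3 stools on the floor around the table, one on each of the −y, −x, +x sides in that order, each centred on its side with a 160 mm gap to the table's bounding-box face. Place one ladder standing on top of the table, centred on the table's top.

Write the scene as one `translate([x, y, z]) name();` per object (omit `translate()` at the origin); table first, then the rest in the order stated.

table();
translate([363, -483, 0]) stool();
translate([-463, 181, 0]) stool();
translate([1189, 181, 0]) stool();
translate([264, 326, 757]) ladder();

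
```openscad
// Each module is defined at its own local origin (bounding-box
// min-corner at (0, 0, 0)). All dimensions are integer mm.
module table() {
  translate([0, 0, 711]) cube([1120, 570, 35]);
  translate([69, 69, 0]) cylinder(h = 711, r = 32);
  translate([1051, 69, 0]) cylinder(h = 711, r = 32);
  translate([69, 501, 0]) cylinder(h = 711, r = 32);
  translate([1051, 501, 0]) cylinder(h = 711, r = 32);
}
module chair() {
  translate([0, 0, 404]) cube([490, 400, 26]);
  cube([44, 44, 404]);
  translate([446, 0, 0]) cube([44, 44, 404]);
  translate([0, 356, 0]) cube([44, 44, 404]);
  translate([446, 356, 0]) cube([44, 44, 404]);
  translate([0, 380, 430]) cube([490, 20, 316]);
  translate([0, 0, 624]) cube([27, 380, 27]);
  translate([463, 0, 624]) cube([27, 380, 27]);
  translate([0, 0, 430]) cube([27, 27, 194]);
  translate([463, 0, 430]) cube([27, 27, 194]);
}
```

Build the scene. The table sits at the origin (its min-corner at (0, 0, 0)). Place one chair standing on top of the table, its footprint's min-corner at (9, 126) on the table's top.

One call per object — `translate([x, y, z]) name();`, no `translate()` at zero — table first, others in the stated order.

table();
translate([9, 126, 746]) chair();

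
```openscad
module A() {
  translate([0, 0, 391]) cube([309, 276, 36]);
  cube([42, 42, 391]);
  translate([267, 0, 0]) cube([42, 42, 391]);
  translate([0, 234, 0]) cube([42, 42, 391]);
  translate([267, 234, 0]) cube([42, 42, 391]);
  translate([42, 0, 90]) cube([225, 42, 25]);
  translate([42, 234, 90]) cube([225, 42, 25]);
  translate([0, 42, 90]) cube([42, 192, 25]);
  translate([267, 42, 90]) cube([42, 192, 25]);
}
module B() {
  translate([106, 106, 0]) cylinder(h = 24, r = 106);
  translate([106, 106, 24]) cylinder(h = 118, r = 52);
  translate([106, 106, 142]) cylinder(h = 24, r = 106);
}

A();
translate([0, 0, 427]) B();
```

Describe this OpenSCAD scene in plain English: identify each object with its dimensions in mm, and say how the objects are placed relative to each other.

A is a four-legged stool. The seat is 309×276 mm, 36 mm thick, top at z = 427 mm. It stands on four square legs, each 42×42 mm in cross-section, from z = 0 to the seat underside, each flush with a corner of the seat. Four stretchers, 42 mm wide and 25 mm tall, connect adjacent legs with their undersides at z = 90 mm, each running between the inner faces of the legs it joins and aligned with the legs' outer faces on the other axis.

B is a spool: two coaxial disc flanges of radius 106 mm and thickness 24 mm, joined by a core cylinder of radius 52 mm and height 118 mm. The lower flange rests on z = 0 and the three cylinders share a vertical axis.

The spool is on top of the stool.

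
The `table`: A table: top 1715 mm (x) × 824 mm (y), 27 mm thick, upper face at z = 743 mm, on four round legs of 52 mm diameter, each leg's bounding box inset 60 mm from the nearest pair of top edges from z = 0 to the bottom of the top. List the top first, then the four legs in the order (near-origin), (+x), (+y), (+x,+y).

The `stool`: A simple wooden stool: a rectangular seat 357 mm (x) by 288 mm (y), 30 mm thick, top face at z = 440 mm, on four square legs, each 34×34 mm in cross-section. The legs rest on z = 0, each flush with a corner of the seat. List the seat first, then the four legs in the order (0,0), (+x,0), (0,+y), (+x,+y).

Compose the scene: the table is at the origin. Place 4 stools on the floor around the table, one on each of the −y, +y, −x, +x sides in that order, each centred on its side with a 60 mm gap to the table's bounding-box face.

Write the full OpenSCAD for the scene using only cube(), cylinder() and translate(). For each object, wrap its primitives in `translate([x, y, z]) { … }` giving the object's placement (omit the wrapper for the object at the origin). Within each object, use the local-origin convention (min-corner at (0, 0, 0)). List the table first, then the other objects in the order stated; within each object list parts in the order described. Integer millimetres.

translate([0, 0, 716]) cube([1715, 824, 27]);
translate([86, 86, 0]) cylinder(h = 716, r = 26);
translate([1629, 86, 0]) cylinder(h = 716, r = 26);
translate([86, 738, 0]) cylinder(h = 716, r = 26);
translate([1629, 738, 0]) cylinder(h = 716, r = 26);
translate([679, -348, 0]) {
  translate([0, 0, 410]) cube([357, 288, 30]);
  cube([34, 34, 410]);
  translate([323, 0, 0]) cube([34, 34, 410]);
  translate([0, 254, 0]) cube([34, 34, 410]);
  translate([323, 254, 0]) cube([34, 34, 410]);
}
translate([679, 884, 0]) {
  translate([0, 0, 410]) cube([357, 288, 30]);
  cube([34, 34, 410]);
  translate([323, 0, 0]) cube([34, 34, 410]);
  translate([0, 254, 0]) cube([34, 34, 410]);
  translate([323, 254, 0]) cube([34, 34, 410]);
}
translate([-417, 268, 0]) {
  translate([0, 0, 410]) cube([357, 288, 30]);
  cube([34, 34, 410]);
  translate([323, 0, 0]) cube([34, 34, 410]);
  translate([0, 254, 0]) cube([34, 34, 410]);
  translate([323, 254, 0]) cube([34, 34, 410]);
}
translate([1775, 268, 0]) {
  translate([0, 0, 410]) cube([357, 288, 30]);
  cube([34, 34, 410]);
  translate([323, 0, 0]) cube([34, 34, 410]);
  translate([0, 254, 0]) cube([34, 34, 410]);
  translate([323, 254, 0]) cube([34, 34, 410]);
}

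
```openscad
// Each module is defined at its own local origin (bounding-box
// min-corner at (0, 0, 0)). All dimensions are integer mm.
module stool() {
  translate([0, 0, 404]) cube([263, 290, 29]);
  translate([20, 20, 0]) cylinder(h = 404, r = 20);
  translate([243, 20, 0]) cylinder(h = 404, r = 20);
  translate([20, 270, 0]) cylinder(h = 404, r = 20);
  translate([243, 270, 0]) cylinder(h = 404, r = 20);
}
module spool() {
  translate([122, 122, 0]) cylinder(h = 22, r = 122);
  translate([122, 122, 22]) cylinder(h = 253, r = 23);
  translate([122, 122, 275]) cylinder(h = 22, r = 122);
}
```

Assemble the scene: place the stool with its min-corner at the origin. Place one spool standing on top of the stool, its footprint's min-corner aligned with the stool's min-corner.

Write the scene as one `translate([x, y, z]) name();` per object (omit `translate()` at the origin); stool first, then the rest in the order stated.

stool();
translate([0, 0, 433]) spool();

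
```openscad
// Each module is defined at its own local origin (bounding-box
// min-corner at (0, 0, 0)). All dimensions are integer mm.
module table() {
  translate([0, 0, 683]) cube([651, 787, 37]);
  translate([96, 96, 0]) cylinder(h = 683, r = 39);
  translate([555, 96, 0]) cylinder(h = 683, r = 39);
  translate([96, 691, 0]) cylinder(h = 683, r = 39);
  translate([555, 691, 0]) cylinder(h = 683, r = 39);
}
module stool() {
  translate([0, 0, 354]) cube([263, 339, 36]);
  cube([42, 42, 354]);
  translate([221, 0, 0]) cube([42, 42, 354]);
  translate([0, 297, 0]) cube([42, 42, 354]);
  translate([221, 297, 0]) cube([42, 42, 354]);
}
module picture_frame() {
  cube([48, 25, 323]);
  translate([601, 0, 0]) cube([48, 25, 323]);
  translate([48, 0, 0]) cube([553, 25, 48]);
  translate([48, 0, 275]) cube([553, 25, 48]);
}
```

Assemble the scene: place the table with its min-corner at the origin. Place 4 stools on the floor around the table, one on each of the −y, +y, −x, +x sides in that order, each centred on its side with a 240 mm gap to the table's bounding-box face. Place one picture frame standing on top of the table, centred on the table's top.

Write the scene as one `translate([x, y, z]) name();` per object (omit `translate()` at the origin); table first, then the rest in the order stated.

table();
translate([194, -579, 0]) stool();
translate([194, 1027, 0]) stool();
translate([-503, 224, 0]) stool();
translate([891, 224, 0]) stool();
translate([1, 381, 720]) picture_frame();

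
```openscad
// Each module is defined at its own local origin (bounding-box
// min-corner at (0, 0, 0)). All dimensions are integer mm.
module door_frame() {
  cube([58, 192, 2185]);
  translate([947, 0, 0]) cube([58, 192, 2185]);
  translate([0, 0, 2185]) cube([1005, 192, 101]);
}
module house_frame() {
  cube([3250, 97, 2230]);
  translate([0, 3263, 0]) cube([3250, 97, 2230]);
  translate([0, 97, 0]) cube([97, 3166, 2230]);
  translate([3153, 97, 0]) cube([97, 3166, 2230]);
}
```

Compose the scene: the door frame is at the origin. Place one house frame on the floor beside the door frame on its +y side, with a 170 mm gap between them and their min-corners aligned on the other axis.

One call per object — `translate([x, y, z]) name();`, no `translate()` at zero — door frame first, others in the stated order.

door_frame();
translate([0, 362, 0]) house_frame();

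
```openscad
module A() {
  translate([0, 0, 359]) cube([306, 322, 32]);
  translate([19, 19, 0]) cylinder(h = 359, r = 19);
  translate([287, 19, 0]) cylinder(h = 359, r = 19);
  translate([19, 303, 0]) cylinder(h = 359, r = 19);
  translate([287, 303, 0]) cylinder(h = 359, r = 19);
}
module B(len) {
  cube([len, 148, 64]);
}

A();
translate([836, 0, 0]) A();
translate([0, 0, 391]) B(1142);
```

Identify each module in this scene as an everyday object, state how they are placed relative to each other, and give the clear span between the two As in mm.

A is a stool. B is a beam. A beam spans the tops of two stools. The clear span between the two stools is 530 mm.

Second stool starts at x = 836; first ends at x = 306; clear span = 836 − 306 = 530 mm.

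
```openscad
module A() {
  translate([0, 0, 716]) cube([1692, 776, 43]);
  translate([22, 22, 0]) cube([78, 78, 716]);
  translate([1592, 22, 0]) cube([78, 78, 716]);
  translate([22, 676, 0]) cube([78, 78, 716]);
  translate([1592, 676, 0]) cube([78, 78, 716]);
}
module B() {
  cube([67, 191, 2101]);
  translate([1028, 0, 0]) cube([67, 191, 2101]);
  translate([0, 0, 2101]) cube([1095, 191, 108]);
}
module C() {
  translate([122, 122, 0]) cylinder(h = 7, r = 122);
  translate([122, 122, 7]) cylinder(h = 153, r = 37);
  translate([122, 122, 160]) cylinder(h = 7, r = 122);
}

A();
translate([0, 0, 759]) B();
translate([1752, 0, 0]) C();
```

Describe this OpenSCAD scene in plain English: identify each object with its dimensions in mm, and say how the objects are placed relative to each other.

A is a rectangular dining table. The top is 1692×776×43 mm with its upper surface at z = 759 mm. It stands on four 78×78 mm square legs, each inset 22 mm from the nearest pair of top edges, running from the floor to the underside of the top.

B is a door frame. The clear opening is 961 mm wide and 2101 mm high. Two 67 mm wide jambs, 191 mm deep, stand either side of the opening from the floor to the top of the opening. A 108 mm thick head sits across the top of both jambs, spanning the full outside width of the frame.

C is a spool: two coaxial disc flanges of radius 122 mm and thickness 7 mm, joined by a core cylinder of radius 37 mm and height 153 mm. The lower flange rests on z = 0 and the three cylinders share a vertical axis.

The door frame is on top of the table. The spool is on the floor beside the table on its +x side.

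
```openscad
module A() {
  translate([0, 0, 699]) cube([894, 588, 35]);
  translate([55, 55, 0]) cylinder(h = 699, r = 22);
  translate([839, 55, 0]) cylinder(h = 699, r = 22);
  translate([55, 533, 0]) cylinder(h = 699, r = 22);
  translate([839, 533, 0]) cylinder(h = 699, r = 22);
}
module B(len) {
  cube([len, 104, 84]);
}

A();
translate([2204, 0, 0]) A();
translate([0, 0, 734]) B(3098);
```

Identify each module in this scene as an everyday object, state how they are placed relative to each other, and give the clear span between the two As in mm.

A is a table. B is a beam. A beam spans the tops of two tables. The clear span between the two tables is 1310 mm.

Second table starts at x = 2204; first ends at x = 894; clear span = 2204 − 894 = 1310 mm.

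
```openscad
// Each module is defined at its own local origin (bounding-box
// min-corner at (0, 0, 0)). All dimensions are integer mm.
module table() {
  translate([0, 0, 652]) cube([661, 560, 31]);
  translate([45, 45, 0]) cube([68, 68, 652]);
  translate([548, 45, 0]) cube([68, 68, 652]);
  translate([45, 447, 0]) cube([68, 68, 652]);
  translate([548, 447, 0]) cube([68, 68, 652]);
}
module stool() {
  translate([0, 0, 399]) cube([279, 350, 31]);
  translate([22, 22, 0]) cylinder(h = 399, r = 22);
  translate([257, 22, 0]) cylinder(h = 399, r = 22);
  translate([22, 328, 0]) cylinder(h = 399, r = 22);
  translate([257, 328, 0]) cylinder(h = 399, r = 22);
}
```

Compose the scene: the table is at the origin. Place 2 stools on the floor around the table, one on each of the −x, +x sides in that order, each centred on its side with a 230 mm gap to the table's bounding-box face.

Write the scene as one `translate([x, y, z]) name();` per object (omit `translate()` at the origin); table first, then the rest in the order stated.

table();
translate([-509, 105, 0]) stool();
translate([891, 105, 0]) stool();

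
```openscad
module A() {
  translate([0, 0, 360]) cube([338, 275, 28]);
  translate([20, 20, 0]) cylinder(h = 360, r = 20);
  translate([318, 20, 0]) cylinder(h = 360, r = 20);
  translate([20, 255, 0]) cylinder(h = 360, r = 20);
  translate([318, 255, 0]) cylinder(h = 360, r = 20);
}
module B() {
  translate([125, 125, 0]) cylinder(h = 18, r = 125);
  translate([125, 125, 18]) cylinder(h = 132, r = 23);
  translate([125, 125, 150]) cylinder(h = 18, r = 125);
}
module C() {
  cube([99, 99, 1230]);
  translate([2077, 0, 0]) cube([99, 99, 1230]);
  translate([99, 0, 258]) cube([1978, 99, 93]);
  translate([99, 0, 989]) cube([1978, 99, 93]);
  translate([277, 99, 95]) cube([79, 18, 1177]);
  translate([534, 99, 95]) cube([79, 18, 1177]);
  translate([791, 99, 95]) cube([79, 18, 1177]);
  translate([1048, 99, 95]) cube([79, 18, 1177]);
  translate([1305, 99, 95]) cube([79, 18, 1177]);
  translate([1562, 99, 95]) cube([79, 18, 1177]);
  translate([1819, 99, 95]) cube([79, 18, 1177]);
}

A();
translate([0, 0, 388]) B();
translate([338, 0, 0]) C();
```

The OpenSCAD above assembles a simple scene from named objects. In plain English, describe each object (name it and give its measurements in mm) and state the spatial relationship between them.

A is a simple wooden stool: a rectangular seat 338 mm (x) by 275 mm (y), 28 mm thick, top face at z = 388 mm, on four round legs, each 40 mm in diameter. The legs rest on z = 0, each leg's axis is inset half a diameter from the nearest pair of seat edges (so the leg's bounding box is flush with the corner).

B is a spool: two coaxial disc flanges of radius 125 mm and thickness 18 mm, joined by a core cylinder of radius 23 mm and height 132 mm. The lower flange rests on z = 0 and the three cylinders share a vertical axis.

C is a fence section. Two 99×99 mm posts, 1230 mm tall, stand on the floor with a clear span of 1978 mm between their inner faces. Two horizontal rails of 99×93 mm section span the gap between the posts with their undersides at z = 258 mm and z = 989 mm, flush with the posts' −y face. 7 pickets, each 79 mm wide, 18 mm thick and 1177 mm tall, are fixed to the +y face of the rails with their bottoms at z = 95 mm, evenly spaced across the span with equal gaps (rounded down to the nearest mm) at the −x end and between each pair — any rounding remainder accumulates at the +x end.

The spool is on top of the stool. The fence section is against the stool's +x side, with their −y faces flush.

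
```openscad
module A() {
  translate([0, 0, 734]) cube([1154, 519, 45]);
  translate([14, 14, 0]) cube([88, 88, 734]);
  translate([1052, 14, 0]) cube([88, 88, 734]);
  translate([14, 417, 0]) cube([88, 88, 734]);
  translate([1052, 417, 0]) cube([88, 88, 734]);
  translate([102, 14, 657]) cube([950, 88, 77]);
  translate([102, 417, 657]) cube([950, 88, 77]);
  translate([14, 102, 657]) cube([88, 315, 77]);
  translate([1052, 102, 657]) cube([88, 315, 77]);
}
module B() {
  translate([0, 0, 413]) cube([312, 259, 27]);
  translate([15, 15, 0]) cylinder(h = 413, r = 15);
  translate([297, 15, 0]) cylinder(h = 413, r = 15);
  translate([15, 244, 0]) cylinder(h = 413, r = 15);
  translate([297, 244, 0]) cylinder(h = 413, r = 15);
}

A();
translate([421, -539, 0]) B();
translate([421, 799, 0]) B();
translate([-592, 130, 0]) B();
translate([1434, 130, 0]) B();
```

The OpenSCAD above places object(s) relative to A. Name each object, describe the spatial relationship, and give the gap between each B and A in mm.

A is a table. B is a stool. Four stools sit around the table at the −y, +y, −x, +x sides. The gap between each stool and the table is 280 mm.

Each stool's nearest face is 280 mm from the table's bounding box.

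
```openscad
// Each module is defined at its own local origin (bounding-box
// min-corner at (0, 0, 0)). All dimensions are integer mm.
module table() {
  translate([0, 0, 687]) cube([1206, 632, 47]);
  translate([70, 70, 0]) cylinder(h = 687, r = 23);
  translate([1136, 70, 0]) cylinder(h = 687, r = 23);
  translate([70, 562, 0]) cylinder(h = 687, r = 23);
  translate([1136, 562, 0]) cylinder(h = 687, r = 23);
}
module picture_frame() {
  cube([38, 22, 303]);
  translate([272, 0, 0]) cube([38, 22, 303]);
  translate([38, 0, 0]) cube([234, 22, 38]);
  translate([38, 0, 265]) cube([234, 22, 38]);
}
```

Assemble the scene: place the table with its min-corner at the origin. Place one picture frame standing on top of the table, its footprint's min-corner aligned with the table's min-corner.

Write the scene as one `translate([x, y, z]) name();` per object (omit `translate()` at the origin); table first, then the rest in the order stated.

table();
translate([0, 0, 734]) picture_frame();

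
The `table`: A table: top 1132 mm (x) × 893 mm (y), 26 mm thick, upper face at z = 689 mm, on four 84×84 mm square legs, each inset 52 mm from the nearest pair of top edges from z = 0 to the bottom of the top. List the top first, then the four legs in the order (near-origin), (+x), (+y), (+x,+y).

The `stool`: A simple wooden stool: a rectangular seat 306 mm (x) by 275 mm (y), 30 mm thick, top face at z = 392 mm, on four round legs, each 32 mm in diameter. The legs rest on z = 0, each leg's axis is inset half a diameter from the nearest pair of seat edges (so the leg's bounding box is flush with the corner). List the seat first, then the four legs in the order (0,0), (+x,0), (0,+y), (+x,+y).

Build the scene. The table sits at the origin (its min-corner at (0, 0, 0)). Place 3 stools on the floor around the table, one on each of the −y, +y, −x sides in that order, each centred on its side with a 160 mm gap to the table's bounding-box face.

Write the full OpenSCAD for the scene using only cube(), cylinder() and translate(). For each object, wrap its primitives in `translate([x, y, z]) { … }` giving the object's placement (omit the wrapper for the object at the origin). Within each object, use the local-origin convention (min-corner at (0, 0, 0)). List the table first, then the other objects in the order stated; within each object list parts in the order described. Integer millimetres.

translate([0, 0, 663]) cube([1132, 893, 26]);
translate([52, 52, 0]) cube([84, 84, 663]);
translate([996, 52, 0]) cube([84, 84, 663]);
translate([52, 757, 0]) cube([84, 84, 663]);
translate([996, 757, 0]) cube([84, 84, 663]);
translate([413, -435, 0]) {
  translate([0, 0, 362]) cube([306, 275, 30]);
  translate([16, 16, 0]) cylinder(h = 362, r = 16);
  translate([290, 16, 0]) cylinder(h = 362, r = 16);
  translate([16, 259, 0]) cylinder(h = 362, r = 16);
  translate([290, 259, 0]) cylinder(h = 362, r = 16);
}
translate([413, 1053, 0]) {
  translate([0, 0, 362]) cube([306, 275, 30]);
  translate([16, 16, 0]) cylinder(h = 362, r = 16);
  translate([290, 16, 0]) cylinder(h = 362, r = 16);
  translate([16, 259, 0]) cylinder(h = 362, r = 16);
  translate([290, 259, 0]) cylinder(h = 362, r = 16);
}
translate([-466, 309, 0]) {
  translate([0, 0, 362]) cube([306, 275, 30]);
  translate([16, 16, 0]) cylinder(h = 362, r = 16);
  translate([290, 16, 0]) cylinder(h = 362, r = 16);
  translate([16, 259, 0]) cylinder(h = 362, r = 16);
  translate([290, 259, 0]) cylinder(h = 362, r = 16);
}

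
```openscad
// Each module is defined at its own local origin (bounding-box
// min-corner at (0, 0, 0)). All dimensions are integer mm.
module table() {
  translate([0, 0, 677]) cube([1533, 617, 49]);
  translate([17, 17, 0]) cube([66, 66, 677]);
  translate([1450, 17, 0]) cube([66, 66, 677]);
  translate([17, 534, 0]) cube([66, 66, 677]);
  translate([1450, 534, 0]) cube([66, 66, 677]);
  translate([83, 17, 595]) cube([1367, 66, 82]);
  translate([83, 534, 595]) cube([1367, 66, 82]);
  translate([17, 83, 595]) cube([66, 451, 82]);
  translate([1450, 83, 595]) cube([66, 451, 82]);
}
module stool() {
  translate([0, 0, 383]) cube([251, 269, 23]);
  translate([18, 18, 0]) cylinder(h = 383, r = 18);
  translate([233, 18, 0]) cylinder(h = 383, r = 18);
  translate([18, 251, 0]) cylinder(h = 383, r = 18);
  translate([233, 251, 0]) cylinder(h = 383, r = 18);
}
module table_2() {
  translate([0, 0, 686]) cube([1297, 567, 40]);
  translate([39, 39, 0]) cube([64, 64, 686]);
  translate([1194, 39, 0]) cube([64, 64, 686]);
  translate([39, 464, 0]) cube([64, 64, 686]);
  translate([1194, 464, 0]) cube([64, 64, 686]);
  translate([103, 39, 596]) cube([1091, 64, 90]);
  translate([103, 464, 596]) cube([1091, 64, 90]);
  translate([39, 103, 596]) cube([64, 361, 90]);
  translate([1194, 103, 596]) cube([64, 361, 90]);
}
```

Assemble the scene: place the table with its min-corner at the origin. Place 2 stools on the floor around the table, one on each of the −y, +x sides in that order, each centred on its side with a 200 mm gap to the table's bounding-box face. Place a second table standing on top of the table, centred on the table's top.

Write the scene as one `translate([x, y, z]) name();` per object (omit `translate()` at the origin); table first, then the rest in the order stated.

table();
translate([641, -469, 0]) stool();
translate([1733, 174, 0]) stool();
translate([118, 25, 726]) table_2();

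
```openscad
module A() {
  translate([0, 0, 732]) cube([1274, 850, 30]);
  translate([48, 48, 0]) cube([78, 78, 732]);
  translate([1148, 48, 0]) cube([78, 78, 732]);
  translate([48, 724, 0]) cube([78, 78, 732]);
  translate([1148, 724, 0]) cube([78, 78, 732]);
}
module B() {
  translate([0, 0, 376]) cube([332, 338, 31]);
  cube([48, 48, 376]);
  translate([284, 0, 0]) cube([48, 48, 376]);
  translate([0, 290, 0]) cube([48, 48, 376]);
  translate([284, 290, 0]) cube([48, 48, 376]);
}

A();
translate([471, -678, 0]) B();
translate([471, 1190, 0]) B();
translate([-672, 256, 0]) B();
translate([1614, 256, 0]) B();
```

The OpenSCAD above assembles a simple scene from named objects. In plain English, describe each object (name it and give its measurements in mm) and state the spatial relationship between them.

A is a table with a 1274×850 mm rectangular top, 30 mm thick, top surface at z = 762 mm, supported by four 78×78 mm square legs, each inset 48 mm from the nearest pair of top edges, running from the floor.

B is a four-legged stool. The seat is 332×338 mm, 31 mm thick, top at z = 407 mm. It stands on four square legs, each 48×48 mm in cross-section, from z = 0 to the seat underside, each flush with a corner of the seat.

Four stools sit around the table at the −y, +y, −x, +x sides.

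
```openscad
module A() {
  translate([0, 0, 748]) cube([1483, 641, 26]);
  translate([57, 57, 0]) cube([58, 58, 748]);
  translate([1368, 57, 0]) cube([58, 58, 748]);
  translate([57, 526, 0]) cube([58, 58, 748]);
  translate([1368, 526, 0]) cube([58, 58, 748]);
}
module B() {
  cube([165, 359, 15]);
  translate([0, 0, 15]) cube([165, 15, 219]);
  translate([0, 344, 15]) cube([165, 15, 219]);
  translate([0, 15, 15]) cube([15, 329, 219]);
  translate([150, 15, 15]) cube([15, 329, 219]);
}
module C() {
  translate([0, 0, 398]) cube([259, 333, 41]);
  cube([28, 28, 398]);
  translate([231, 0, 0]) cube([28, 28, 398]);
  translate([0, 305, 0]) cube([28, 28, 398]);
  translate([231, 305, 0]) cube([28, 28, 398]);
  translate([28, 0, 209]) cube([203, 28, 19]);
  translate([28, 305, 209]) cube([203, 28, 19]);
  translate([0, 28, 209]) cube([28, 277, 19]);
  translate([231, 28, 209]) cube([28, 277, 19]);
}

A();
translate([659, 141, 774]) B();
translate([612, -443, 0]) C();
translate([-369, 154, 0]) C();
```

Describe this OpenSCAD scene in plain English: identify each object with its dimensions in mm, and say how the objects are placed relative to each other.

A is a table: top 1483 mm (x) × 641 mm (y), 26 mm thick, upper face at z = 774 mm, on four 58×58 mm square legs, each inset 57 mm from the nearest pair of top edges, running from z = 0 to the bottom of the top.

B is an open storage box with external size 165×359×234 mm and wall thickness 15 mm (the base is also 15 mm thick). The base covers the whole footprint; the four walls stand on the base, with the y-facing walls full-width and the x-facing walls fitting between their inner faces.

C is a simple wooden stool: a rectangular seat 259 mm (x) by 333 mm (y), 41 mm thick, top face at z = 439 mm, on four square legs, each 28×28 mm in cross-section. The legs rest on z = 0, each flush with a corner of the seat. Four stretchers, 28 mm wide and 19 mm tall, connect adjacent legs with their undersides at z = 209 mm, each running between the inner faces of the legs it joins and aligned with the legs' outer faces on the other axis.

The open box is on top of the table, centred. Two stools sit around the table at the −y, −x sides.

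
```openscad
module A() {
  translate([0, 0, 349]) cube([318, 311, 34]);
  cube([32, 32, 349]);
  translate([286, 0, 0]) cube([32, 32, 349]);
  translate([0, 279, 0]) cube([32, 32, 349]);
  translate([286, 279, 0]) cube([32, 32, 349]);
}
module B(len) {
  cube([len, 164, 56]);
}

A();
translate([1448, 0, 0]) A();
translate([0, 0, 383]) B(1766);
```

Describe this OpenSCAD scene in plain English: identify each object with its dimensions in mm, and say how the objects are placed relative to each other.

A is a four-legged stool. The seat is a 318×311×34 mm slab whose top surface is at z = 383 mm; four square legs, each 32×32 mm in cross-section, run from the floor (z = 0) to the underside of the seat, each flush with a corner of the seat.

B is a rectangular beam 1766 mm long (x), 164 mm deep (y), 56 mm thick (z).

The beam spans the tops of two stools placed 1130 mm apart, resting at z = 383 mm.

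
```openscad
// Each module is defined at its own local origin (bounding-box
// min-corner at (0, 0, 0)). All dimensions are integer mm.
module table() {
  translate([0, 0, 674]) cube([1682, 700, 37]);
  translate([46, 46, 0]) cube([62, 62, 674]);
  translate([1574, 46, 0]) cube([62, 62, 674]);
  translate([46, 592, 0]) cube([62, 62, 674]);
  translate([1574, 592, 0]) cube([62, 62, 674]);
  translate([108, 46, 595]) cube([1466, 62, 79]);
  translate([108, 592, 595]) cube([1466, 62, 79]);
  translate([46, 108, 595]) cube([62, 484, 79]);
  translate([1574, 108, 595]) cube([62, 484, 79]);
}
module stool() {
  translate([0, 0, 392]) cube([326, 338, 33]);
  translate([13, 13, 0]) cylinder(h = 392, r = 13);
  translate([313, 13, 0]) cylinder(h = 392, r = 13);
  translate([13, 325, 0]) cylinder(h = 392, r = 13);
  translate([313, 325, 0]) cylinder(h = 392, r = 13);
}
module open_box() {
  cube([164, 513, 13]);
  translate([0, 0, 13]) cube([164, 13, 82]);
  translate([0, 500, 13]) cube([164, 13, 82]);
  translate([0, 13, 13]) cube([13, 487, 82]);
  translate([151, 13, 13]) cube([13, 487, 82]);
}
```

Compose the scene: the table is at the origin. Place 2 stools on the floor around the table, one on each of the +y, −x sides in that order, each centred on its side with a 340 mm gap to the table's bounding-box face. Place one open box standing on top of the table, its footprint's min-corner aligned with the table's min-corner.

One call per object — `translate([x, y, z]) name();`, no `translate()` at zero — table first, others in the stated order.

table();
translate([678, 1040, 0]) stool();
translate([-666, 181, 0]) stool();
translate([0, 0, 711]) open_box();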